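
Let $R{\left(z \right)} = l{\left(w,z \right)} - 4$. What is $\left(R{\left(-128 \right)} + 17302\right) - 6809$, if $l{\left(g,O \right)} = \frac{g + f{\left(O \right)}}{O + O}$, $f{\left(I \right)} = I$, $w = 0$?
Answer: $\frac{20979}{2} \approx 10490.0$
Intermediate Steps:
$l{\left(g,O \right)} = \frac{O + g}{2 O}$ ($l{\left(g,O \right)} = \frac{g + O}{O + O} = \frac{O + g}{2 O}$)
$R{\left(z \right)} = - \frac{7}{2}$ ($R{\left(z \right)} = \frac{z + 0}{2 z} - 4 = \frac{z}{2 z} - 4 = \frac{1}{2} - 4 = - \frac{7}{2}$)
$\left(R{\left(-128 \right)} + 17302\right) - 6809 = \left(- \frac{7}{2} + 17302\right) - 6809 = \frac{34597}{2} - 6809 = \frac{20979}{2}$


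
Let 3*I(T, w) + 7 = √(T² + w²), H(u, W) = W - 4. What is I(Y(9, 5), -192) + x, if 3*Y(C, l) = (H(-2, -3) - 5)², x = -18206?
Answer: -54625/3 + 16*√17 ≈ -18142.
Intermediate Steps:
H(u, W) = -4 + W
Y(C, l) = 48 (Y(C, l) = ((-4 - 3) - 5)²/3 = (-7 - 5)²/3 = (⅓)*(-12)² = (⅓)*144 = 48)
I(T, w) = -7/3 + √(T² + w²)/3
I(Y(9, 5), -192) + x = (-7/3 + √(48² + (-192)²)/3) - 18206 = (-7/3 + √(2304 + 36864)/3) - 18206 = (-7/3 + √39168/3) - 18206 = (-7/3 + (48*√17)/3) - 18206 = (-7/3 + 16*√17) - 18206 = -54625/3 + 16*√17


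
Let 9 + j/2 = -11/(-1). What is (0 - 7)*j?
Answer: -28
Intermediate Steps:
j = 4 (j = -18 + 2*(-11/(-1)) = -18 + 2*(-11*(-1)) = -18 + 2*11 = -18 + 22 = 4)
(0 - 7)*j = (0 - 7)*4 = -7*4 = -28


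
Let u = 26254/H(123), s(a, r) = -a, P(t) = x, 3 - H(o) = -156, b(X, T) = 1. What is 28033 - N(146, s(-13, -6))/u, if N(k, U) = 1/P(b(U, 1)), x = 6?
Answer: 1471956711/52508 ≈ 28033.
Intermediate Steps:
H(o) = 159 (H(o) = 3 - 1*(-156) = 3 + 156 = 159)
P(t) = 6
u = 26254/159 ≈ 165.12
N(k, U) = 1/6
28033 - N(146, s(-13, -6))/u = 28033 - 1/(6*26254/159) = 28033 - 159/(6*26254) = 28033 - 1*53/52508 = 28033 - 53/52508 = 1471956711/52508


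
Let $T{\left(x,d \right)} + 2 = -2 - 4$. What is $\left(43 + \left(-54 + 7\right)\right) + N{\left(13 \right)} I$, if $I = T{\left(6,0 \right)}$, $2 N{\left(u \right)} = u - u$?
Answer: $-4$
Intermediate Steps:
$N{\left(u \right)} = 0$ ($N{\left(u \right)} = \frac{u - u}{2} = \frac{1}{2} \cdot 0 = 0$)
$T{\left(x,d \right)} = -8$ ($T{\left(x,d \right)} = -2 - 6 = -8$)
$I = -8$
$\left(43 + \left(-54 + 7\right)\right) + N{\left(13 \right)} I = \left(43 + \left(-54 + 7\right)\right) + 0 \left(-8\right) = \left(43 - 47\right) + 0 = -4 + 0 = -4$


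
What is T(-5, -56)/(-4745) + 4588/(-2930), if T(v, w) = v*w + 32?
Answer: -174494/106945 ≈ -1.6316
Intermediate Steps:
T(v, w) = 32 + v*w
T(-5, -56)/(-4745) + 4588/(-2930) = (32 - 5*(-56))/(-4745) + 4588/(-2930) = (32 + 280)*(-1/4745) + 4588*(-1/2930) = 312*(-1/4745) - 2294/1465 = -24/365 - 2294/1465 = -174494/106945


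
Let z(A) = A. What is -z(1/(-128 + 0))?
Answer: 1/128 ≈ 0.0078125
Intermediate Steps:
-z(1/(-128 + 0)) = -1/(-128 + 0) = -1/(-128) = -1*(-1/128) = 1/128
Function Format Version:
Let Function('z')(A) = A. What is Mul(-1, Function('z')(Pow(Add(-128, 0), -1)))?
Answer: Rational(1, 128) ≈ 0.0078125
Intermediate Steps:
Mul(-1, Function('z')(Pow(Add(-128, 0), -1))) = Mul(-1, Pow(Add(-128, 0), -1)) = Mul(-1, Pow(-128, -1)) = Mul(-1, Rational(-1, 128)) = Rational(1, 128)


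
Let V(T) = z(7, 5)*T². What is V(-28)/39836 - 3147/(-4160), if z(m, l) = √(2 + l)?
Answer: 3147/4160 + 196*√7/9959 ≈ 0.80856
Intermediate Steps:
V(T) = √7*T² (V(T) = √(2 + 5)*T² = √7*T²)
V(-28)/39836 - 3147/(-4160) = (√7*(-28)²)/39836 - 3147/(-4160) = (√7*784)*(1/39836) - 3147*(-1/4160) = (784*√7)*(1/39836) + 3147/4160 = 196*√7/9959 + 3147/4160 = 3147/4160 + 196*√7/9959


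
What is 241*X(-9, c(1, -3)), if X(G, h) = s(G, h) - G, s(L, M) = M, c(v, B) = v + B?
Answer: 1687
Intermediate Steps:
c(v, B) = B + v
X(G, h) = h - G
241*X(-9, c(1, -3)) = 241*((-3 + 1) - 1*(-9)) = 241*(-2 + 9) = 241*7 = 1687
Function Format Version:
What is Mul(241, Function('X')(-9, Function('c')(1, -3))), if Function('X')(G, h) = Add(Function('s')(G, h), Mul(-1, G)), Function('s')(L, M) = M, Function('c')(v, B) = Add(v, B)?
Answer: 1687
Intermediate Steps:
Function('c')(v, B) = Add(B, v)
Function('X')(G, h) = Add(h, Mul(-1, G))
Mul(241, Function('X')(-9, Function('c')(1, -3))) = Mul(241, Add(Add(-3, 1), Mul(-1, -9))) = Mul(241, Add(-2, 9)) = Mul(241, 7) = 1687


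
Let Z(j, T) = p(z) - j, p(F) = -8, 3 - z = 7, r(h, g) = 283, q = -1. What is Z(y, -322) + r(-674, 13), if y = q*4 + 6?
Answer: 273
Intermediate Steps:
z = -4 (z = 3 - 1*7 = 3 - 7 = -4)
y = 2 (y = -1*4 + 6 = -4 + 6 = 2)
Z(j, T) = -8 - j
Z(y, -322) + r(-674, 13) = (-8 - 1*2) + 283 = (-8 - 2) + 283 = -10 + 283 = 273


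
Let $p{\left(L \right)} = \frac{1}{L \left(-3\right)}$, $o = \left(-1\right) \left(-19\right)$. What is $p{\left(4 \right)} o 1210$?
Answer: $- \frac{11495}{6} \approx -1915.8$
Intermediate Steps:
$o = 19$
$p{\left(L \right)} = - \frac{1}{3 L}$ ($p{\left(L \right)} = \frac{1}{\left(-3\right) L} = - \frac{1}{3 L}$)
$p{\left(4 \right)} o 1210 = - \frac{1}{3 \cdot 4} \cdot 19 \cdot 1210 = \left(- \frac{1}{3}\right) \frac{1}{4} \cdot 22990 = \left(- \frac{1}{12}\right) 22990 = - \frac{11495}{6}$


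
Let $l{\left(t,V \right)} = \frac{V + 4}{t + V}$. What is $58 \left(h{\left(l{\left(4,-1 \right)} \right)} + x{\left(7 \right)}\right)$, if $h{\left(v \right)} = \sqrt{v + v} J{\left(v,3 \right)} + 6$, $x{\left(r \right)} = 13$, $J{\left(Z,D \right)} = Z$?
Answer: $1102 + 58 \sqrt{2} \approx 1184.0$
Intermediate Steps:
$l{\left(t,V \right)} = \frac{4 + V}{V + t}$
$h{\left(v \right)} = 6 + \sqrt{2} v^{\frac{3}{2}}$ ($h{\left(v \right)} = \sqrt{v + v} v + 6 = \sqrt{2 v} v + 6 = \sqrt{2} \sqrt{v} v + 6 = \sqrt{2} v^{\frac{3}{2}} + 6 = 6 + \sqrt{2} v^{\frac{3}{2}}$)
$58 \left(h{\left(l{\left(4,-1 \right)} \right)} + x{\left(7 \right)}\right) = 58 \left(\left(6 + \sqrt{2} \left(\frac{4 - 1}{-1 + 4}\right)^{\frac{3}{2}}\right) + 13\right) = 58 \left(\left(6 + \sqrt{2} \left(\frac{1}{3} \cdot 3\right)^{\frac{3}{2}}\right) + 13\right) = 58 \left(\left(6 + \sqrt{2} \cdot 1^{\frac{3}{2}}\right) + 13\right) = 58 \left(\left(6 + \sqrt{2} \cdot 1\right) + 13\right) = 58 \left(\left(6 + \sqrt{2}\right) + 13\right) = 58 \left(19 + \sqrt{2}\right) = 1102 + 58 \sqrt{2}$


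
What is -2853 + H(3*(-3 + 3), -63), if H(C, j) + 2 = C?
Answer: -2855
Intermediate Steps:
H(C, j) = -2 + C
-2853 + H(3*(-3 + 3), -63) = -2853 + (-2 + 3*(-3 + 3)) = -2853 + (-2 + 3*0) = -2853 + (-2 + 0) = -2853 - 2 = -2855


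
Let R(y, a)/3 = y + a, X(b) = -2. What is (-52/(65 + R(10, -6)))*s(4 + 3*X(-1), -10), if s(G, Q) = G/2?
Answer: 52/77 ≈ 0.67532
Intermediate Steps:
R(y, a) = 3*a + 3*y (R(y, a) = 3*(y + a) = 3*(a + y) = 3*a + 3*y)
s(G, Q) = G/2 (s(G, Q) = G*(1/2) = G/2)
(-52/(65 + R(10, -6)))*s(4 + 3*X(-1), -10) = (-52/(65 + (3*(-6) + 3*10)))*((4 + 3*(-2))/2) = (-52/(65 + (-18 + 30)))*((4 - 6)/2) = (-52/(65 + 12))*((1/2)*(-2)) = -52/77*(-1) = 52/77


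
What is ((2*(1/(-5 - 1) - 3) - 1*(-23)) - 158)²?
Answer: 179776/9 ≈ 19975.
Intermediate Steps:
((2*(1/(-5 - 1) - 3) - 1*(-23)) - 158)² = ((2*(1/(-6) - 3) + 23) - 158)² = ((2*(-⅙ - 3) + 23) - 158)² = ((2*(-19/6) + 23) - 158)² = ((-19/3 + 23) - 158)² = (50/3 - 158)² = (-424/3)² = 179776/9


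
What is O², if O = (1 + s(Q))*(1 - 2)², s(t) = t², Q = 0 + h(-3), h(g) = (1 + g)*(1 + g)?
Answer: 289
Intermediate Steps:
h(g) = (1 + g)²
Q = 4 (Q = 0 + (1 - 3)² = 0 + (-2)² = 0 + 4 = 4)
O = 17 (O = (1 + 4²)*(1 - 2)² = (1 + 16)*(-1)² = 17*1 = 17)
O² = 17² = 289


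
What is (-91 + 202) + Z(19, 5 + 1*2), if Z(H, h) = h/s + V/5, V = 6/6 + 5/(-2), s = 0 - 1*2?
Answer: 536/5 ≈ 107.20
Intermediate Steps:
s = -2 (s = 0 - 2 = -2)
V = -3/2 (V = 6*(⅙) + 5*(-½) = 1 - 5/2 = -3/2 ≈ -1.5000)
Z(H, h) = -3/10 - h/2 (Z(H, h) = h/(-2) - 3/2/5 = h*(-½) - 3/2*⅕ = -h/2 - 3/10 = -3/10 - h/2)
(-91 + 202) + Z(19, 5 + 1*2) = (-91 + 202) + (-3/10 - (5 + 1*2)/2) = 111 + (-3/10 - (5 + 2)/2) = 111 + (-3/10 - ½*7) = 111 + (-3/10 - 7/2) = 111 - 19/5 = 536/5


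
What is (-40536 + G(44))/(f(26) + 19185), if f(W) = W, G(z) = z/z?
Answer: -40535/19211 ≈ -2.1100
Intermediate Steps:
G(z) = 1
(-40536 + G(44))/(f(26) + 19185) = (-40536 + 1)/(26 + 19185) = -40535/19211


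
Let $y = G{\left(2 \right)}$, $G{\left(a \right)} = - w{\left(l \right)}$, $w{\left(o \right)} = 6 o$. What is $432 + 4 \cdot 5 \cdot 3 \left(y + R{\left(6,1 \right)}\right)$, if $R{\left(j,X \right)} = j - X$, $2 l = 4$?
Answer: $12$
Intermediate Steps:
$l = 2$ ($l = \frac{1}{2} \cdot 4 = 2$)
$G{\left(a \right)} = -12$ ($G{\left(a \right)} = - 6 \cdot 2 = \left(-1\right) 12 = -12$)
$y = -12$
$432 + 4 \cdot 5 \cdot 3 \left(y + R{\left(6,1 \right)}\right) = 432 + 4 \cdot 5 \cdot 3 \left(-12 + \left(6 - 1\right)\right) = 432 + 20 \cdot 3 \left(-12 + \left(6 - 1\right)\right) = 432 + 60 \left(-12 + 5\right) = 432 + 60 \left(-7\right) = 432 - 420 = 12$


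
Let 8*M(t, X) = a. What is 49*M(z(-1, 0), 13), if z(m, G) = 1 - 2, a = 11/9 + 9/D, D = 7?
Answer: 553/36 ≈ 15.361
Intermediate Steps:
a = 158/63 (a = 11/9 + 9/7 = 158/63 ≈ 2.5079)
z(m, G) = -1
M(t, X) = 79/252 (M(t, X) = (⅛)*(158/63) = 79/252)
49*M(z(-1, 0), 13) = 49*(79/252) = 553/36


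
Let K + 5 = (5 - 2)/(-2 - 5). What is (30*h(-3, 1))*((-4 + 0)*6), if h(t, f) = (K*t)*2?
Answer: -164160/7 ≈ -23451.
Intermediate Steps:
K = -38/7 (K = -5 + (5 - 2)/(-2 - 5) = -5 + 3/(-7) = -5 + 3*(-⅐) = -5 - 3/7 = -38/7 ≈ -5.4286)
h(t, f) = -76*t/7 (h(t, f) = -38*t/7*2 = -76*t/7)
(30*h(-3, 1))*((-4 + 0)*6) = (30*(-76/7*(-3)))*((-4 + 0)*6) = (30*(228/7))*(-4*6) = (6840/7)*(-24) = -164160/7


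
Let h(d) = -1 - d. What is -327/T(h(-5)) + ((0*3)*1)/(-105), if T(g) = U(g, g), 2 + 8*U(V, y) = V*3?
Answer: -1308/5 ≈ -261.60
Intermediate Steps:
U(V, y) = -¼ + 3*V/8 (U(V, y) = -¼ + (V*3)/8 = -¼ + (3*V)/8 = -¼ + 3*V/8)
T(g) = -¼ + 3*g/8
-327/T(h(-5)) + ((0*3)*1)/(-105) = -327/(-¼ + 3*(-1 - 1*(-5))/8) + ((0*3)*1)/(-105) = -327/(-¼ + 3*(-1 + 5)/8) + (0*1)*(-1/105) = -327/(-¼ + (3/8)*4) + 0*(-1/105) = -327/(-¼ + 3/2) + 0 = -327/5/4 + 0 = -327*⅘ + 0 = -1308/5 + 0 = -1308/5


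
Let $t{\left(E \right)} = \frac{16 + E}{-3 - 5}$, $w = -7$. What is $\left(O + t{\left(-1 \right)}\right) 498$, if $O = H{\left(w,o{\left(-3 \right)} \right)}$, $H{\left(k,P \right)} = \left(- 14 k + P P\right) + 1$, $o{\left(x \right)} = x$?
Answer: $\frac{211401}{4} \approx 52850.0$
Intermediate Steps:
$t{\left(E \right)} = -2 - \frac{E}{8}$ ($t{\left(E \right)} = \frac{16 + E}{-8} = \left(16 + E\right) \left(- \frac{1}{8}\right) = -2 - \frac{E}{8}$)
$H{\left(k,P \right)} = 1 + P^{2} - 14 k$ ($H{\left(k,P \right)} = \left(- 14 k + P^{2}\right) + 1 = \left(P^{2} - 14 k\right) + 1 = 1 + P^{2} - 14 k$)
$O = 108$ ($O = 1 + \left(-3\right)^{2} - -98 = 1 + 9 + 98 = 108$)
$\left(O + t{\left(-1 \right)}\right) 498 = \left(108 - \frac{15}{8}\right) 498 = \frac{849}{8} \cdot 498 = \frac{211401}{4}$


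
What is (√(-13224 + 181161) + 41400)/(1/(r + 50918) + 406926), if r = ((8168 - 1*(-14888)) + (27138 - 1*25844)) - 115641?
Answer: 1671442200/16428823397 + 40373*√167937/16428823397 ≈ 0.10275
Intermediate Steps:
r = -91291 (r = ((8168 + 14888) + (27138 - 25844)) - 115641 = (23056 + 1294) - 115641 = 24350 - 115641 = -91291)
(√(-13224 + 181161) + 41400)/(1/(r + 50918) + 406926) = (√(-13224 + 181161) + 41400)/(1/(-91291 + 50918) + 406926) = (√167937 + 41400)/(1/(-40373) + 406926) = (41400 + √167937)/(-1/40373 + 406926) = (41400 + √167937)/(16428823397/40373) = (41400 + √167937)*(40373/16428823397) = 1671442200/16428823397 + 40373*√167937/16428823397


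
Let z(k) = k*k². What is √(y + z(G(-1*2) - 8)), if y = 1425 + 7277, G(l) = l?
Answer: √7702 ≈ 87.761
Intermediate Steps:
y = 8702
z(k) = k³
√(y + z(G(-1*2) - 8)) = √(8702 + (-1*2 - 8)³) = √(8702 + (-2 - 8)³) = √(8702 + (-10)³) = √(8702 - 1000) = √7702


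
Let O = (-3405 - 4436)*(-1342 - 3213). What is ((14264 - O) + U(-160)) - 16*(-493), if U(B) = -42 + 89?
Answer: -35693556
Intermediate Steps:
O = 35715755 (O = -7841*(-4555) = 35715755)
U(B) = 47
((14264 - O) + U(-160)) - 16*(-493) = ((14264 - 1*35715755) + 47) - 16*(-493) = ((14264 - 35715755) + 47) + 7888 = (-35701491 + 47) + 7888 = -35701444 + 7888 = -35693556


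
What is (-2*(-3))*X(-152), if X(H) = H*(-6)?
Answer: 5472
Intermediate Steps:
X(H) = -6*H
(-2*(-3))*X(-152) = (-2*(-3))*(-6*(-152)) = 6*912 = 5472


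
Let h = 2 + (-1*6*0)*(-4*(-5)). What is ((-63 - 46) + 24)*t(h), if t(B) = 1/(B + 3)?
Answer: -17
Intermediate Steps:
h = 2 (h = 2 - 6*0*20 = 2 + 0*20 = 2 + 0 = 2)
t(B) = 1/(3 + B)
((-63 - 46) + 24)*t(h) = ((-63 - 46) + 24)/(3 + 2) = (-109 + 24)/5 = -85*1/5 = -17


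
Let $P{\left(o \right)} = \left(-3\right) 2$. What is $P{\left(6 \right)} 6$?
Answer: $-36$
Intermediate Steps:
$P{\left(o \right)} = -6$
$P{\left(6 \right)} 6 = \left(-6\right) 6 = -36$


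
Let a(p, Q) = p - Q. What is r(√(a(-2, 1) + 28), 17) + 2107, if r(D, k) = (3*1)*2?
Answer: 2113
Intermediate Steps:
r(D, k) = 6 (r(D, k) = 3*2 = 6)
r(√(a(-2, 1) + 28), 17) + 2107 = 6 + 2107 = 2113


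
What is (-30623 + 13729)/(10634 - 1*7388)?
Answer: -8447/1623 ≈ -5.2046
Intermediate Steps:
(-30623 + 13729)/(10634 - 1*7388) = -16894/(10634 - 7388) = -16894/3246 = -16894*1/3246 = -8447/1623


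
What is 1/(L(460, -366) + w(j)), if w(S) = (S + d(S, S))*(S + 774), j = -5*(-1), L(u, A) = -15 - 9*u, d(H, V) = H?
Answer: 1/3635 ≈ 0.00027510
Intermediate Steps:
j = 5 (j = -1*(-5) = 5)
w(S) = 2*S*(774 + S) (w(S) = (S + S)*(S + 774) = (2*S)*(774 + S) = 2*S*(774 + S))
1/(L(460, -366) + w(j)) = 1/((-15 - 9*460) + 2*5*(774 + 5)) = 1/((-15 - 4140) + 2*5*779) = 1/(-4155 + 7790) = 1/3635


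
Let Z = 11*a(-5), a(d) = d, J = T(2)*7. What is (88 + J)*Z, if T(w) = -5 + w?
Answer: -3685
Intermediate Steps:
J = -21 (J = (-5 + 2)*7 = -3*7 = -21)
Z = -55 (Z = 11*(-5) = -55)
(88 + J)*Z = (88 - 21)*(-55) = 67*(-55) = -3685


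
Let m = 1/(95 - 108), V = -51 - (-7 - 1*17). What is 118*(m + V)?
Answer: -41536/13 ≈ -3195.1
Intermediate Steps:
V = -27 (V = -51 - (-7 - 17) = -51 - 1*(-24) = -51 + 24 = -27)
m = -1/13 (m = 1/(-13) = -1/13 ≈ -0.076923)
118*(m + V) = 118*(-1/13 - 27) = 118*(-352/13) = -41536/13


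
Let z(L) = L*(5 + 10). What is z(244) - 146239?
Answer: -142579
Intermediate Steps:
z(L) = 15*L (z(L) = L*15 = 15*L)
z(244) - 146239 = 15*244 - 146239 = 3660 - 146239 = -142579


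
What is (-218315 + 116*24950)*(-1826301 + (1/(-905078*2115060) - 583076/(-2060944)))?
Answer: -14176718571350962165926728219/2900921543850072 ≈ -4.8870e+12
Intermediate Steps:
(-218315 + 116*24950)*(-1826301 + (1/(-905078*2115060) - 583076/(-2060944))) = (-218315 + 2894200)*(-1826301 + (-1/905078*1/2115060 - 583076*(-1/2060944))) = 2675885*(-1826301 + (-1/1914294274680 + 145769/515236)) = 2675885*(-1826301 + 69761190531328421/246578331227256120) = 2675885*(-450326183137478547883699/246578331227256120) = -14176718571350962165926728219/2900921543850072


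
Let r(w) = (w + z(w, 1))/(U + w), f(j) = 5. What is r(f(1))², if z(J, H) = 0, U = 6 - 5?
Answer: 25/36 ≈ 0.69444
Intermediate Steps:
U = 1
r(w) = w/(1 + w) (r(w) = (w + 0)/(1 + w) = w/(1 + w))
r(f(1))² = (5/(1 + 5))² = (5/6)² = (5*(⅙))² = (⅚)² = 25/36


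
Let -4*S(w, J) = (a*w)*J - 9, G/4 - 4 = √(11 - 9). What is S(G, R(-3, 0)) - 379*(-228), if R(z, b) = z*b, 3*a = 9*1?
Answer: 345657/4 ≈ 86414.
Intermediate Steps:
G = 16 + 4*√2 (G = 16 + 4*√(11 - 9) = 16 + 4*√2 ≈ 21.657)
a = 3 (a = (9*1)/3 = (⅓)*9 = 3)
R(z, b) = b*z
S(w, J) = 9/4 - 3*J*w/4 (S(w, J) = -((3*w)*J - 9)/4 = -(3*J*w - 9)/4 = -(-9 + 3*J*w)/4 = 9/4 - 3*J*w/4)
S(G, R(-3, 0)) - 379*(-228) = (9/4 - 3*0*(-3)*(16 + 4*√2)/4) - 379*(-228) = (9/4 - ¾*0*(16 + 4*√2)) + 86412 = (9/4 + 0) + 86412 = 9/4 + 86412 = 345657/4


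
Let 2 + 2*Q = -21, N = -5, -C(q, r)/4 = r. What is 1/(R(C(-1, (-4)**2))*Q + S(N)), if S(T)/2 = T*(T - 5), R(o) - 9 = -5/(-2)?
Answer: -4/129 ≈ -0.031008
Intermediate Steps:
C(q, r) = -4*r
R(o) = 23/2 (R(o) = 9 - 5/(-2) = 9 - 5*(-1/2) = 9 + 5/2 = 23/2)
S(T) = 2*T*(-5 + T) (S(T) = 2*(T*(T - 5)) = 2*(T*(-5 + T)) = 2*T*(-5 + T))
Q = -23/2 (Q = -1 + (1/2)*(-21) = -1 - 21/2 = -23/2 ≈ -11.500)
1/(R(C(-1, (-4)**2))*Q + S(N)) = 1/((23/2)*(-23/2) + 2*(-5)*(-5 - 5)) = 1/(-529/4 + 2*(-5)*(-10)) = 1/(-529/4 + 100) = 1/(-129/4) = -4/129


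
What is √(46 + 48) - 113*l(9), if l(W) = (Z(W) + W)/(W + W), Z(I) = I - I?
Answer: -113/2 + √94 ≈ -46.805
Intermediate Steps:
Z(I) = 0
l(W) = ½ (l(W) = (0 + W)/(W + W) = W/((2*W)) = W*(1/(2*W)) = ½)
√(46 + 48) - 113*l(9) = √(46 + 48) - 113*½ = √94 - 113/2 = -113/2 + √94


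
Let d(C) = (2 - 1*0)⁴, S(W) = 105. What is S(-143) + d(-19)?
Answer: 121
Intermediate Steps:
d(C) = 16 (d(C) = (2 + 0)⁴ = 2⁴ = 16)
S(-143) + d(-19) = 105 + 16 = 121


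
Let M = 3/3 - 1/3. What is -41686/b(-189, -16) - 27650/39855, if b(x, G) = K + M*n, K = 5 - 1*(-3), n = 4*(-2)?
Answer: -498440779/31884 ≈ -15633.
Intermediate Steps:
M = ⅔ (M = 3*(⅓) - 1*⅓ = 1 - ⅓ = ⅔ ≈ 0.66667)
n = -8
K = 8 (K = 5 + 3 = 8)
b(x, G) = 8/3 (b(x, G) = 8 + (⅔)*(-8) = 8 - 16/3 = 8/3)
-41686/b(-189, -16) - 27650/39855 = -41686/8/3 - 27650/39855 = -41686*3/8 - 27650*1/39855 = -62529/4 - 5530/7971 = -498440779/31884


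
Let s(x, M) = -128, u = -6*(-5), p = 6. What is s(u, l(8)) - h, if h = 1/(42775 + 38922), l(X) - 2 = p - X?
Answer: -10457217/81697 ≈ -128.00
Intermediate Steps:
l(X) = 8 - X (l(X) = 2 + (6 - X) = 8 - X)
u = 30
h = 1/81697 ≈ 1.2240e-5
s(u, l(8)) - h = -128 - 1*1/81697 = -128 - 1/81697 = -10457217/81697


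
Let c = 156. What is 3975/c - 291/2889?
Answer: 1270931/50076 ≈ 25.380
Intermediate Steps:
3975/c - 291/2889 = 3975/156 - 291/2889 = 3975*(1/156) - 291*1/2889 = 1325/52 - 97/963 = 1270931/50076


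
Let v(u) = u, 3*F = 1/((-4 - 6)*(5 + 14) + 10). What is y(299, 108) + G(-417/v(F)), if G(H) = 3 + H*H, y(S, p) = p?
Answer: 50706032511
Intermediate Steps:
F = -1/540 (F = 1/(3*((-4 - 6)*(5 + 14) + 10)) = 1/(3*(-10*19 + 10)) = 1/(3*(-190 + 10)) = (⅓)/(-180) = (⅓)*(-1/180) = -1/540 ≈ -0.0018519)
G(H) = 3 + H²
y(299, 108) + G(-417/v(F)) = 108 + (3 + (-417/(-1/540))²) = 108 + (3 + (-417*(-540))²) = 108 + (3 + 225180²) = 108 + (3 + 50706032400) = 108 + 50706032403 = 50706032511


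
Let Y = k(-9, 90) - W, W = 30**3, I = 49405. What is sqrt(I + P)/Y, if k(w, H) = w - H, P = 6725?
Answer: -sqrt(56130)/27099 ≈ -0.0087427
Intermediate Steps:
W = 27000
Y = -27099 (Y = (-9 - 1*90) - 1*27000 = (-9 - 90) - 27000 = -99 - 27000 = -27099)
sqrt(I + P)/Y = sqrt(49405 + 6725)/(-27099) = sqrt(56130)*(-1/27099) = -sqrt(56130)/27099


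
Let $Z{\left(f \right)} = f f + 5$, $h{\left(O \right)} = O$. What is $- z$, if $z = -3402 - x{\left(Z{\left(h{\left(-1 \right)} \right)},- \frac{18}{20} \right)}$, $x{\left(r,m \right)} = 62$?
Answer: $3464$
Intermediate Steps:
$Z{\left(f \right)} = 5 + f^{2}$ ($Z{\left(f \right)} = f^{2} + 5 = 5 + f^{2}$)
$z = -3464$ ($z = -3402 - 62 = -3464$)
$- z = \left(-1\right) \left(-3464\right) = 3464$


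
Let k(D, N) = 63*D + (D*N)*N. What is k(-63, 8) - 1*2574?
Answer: -10575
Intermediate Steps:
k(D, N) = 63*D + D*N**2
k(-63, 8) - 1*2574 = -63*(63 + 8**2) - 1*2574 = -63*(63 + 64) - 2574 = -63*127 - 2574 = -8001 - 2574 = -10575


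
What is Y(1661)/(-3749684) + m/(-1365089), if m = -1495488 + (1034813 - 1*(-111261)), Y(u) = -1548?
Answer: 328076310737/1279663095469 ≈ 0.25638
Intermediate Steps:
m = -349414 (m = -1495488 + (1034813 + 111261) = -1495488 + 1146074 = -349414)
Y(1661)/(-3749684) + m/(-1365089) = -1548/(-3749684) - 349414/(-1365089) = -1548*(-1/3749684) - 349414*(-1/1365089) = 387/937421 + 349414/1365089 = 328076310737/1279663095469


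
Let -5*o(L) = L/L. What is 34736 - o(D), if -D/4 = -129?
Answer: 173681/5 ≈ 34736.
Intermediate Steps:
D = 516 (D = -4*(-129) = 516)
o(L) = -1/5 (o(L) = -L/(5*L) = -1/5*1 = -1/5)
34736 - o(D) = 34736 - 1*(-1/5) = 34736 + 1/5 = 173681/5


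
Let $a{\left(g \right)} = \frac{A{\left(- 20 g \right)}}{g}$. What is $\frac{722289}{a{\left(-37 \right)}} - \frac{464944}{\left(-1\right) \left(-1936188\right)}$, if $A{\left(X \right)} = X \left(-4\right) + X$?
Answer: $\frac{116538283141}{9680940} \approx 12038.0$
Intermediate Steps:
$A{\left(X \right)} = - 3 X$ ($A{\left(X \right)} = - 4 X + X = - 3 X$)
$a{\left(g \right)} = 60$ ($a{\left(g \right)} = \frac{\left(-3\right) \left(- 20 g\right)}{g} = \frac{60 g}{g} = 60$)
$\frac{722289}{a{\left(-37 \right)}} - \frac{464944}{\left(-1\right) \left(-1936188\right)} = \frac{722289}{60} - \frac{464944}{\left(-1\right) \left(-1936188\right)} = 722289 \cdot \frac{1}{60} - \frac{464944}{1936188} = \frac{240763}{20} - \frac{116236}{484047} = \frac{116538283141}{9680940}$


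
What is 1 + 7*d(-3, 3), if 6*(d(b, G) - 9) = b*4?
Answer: 50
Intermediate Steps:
d(b, G) = 9 + 2*b/3 (d(b, G) = 9 + (b*4)/6 = 9 + (4*b)/6 = 9 + 2*b/3)
1 + 7*d(-3, 3) = 1 + 7*(9 + (2/3)*(-3)) = 1 + 7*(9 - 2) = 1 + 7*7 = 1 + 49 = 50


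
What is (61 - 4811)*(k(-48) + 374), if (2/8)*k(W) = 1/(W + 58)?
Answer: -1778400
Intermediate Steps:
k(W) = 4/(58 + W) (k(W) = 4/(W + 58) = 4/(58 + W))
(61 - 4811)*(k(-48) + 374) = (61 - 4811)*(4/(58 - 48) + 374) = -4750*(4/10 + 374) = -4750*(4*(⅒) + 374) = -4750*(⅖ + 374) = -4750*1872/5 = -1778400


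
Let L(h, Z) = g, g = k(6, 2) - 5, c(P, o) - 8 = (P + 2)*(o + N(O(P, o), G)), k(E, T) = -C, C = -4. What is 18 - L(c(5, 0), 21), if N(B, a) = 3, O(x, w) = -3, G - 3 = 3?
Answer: 19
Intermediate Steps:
G = 6 (G = 3 + 3 = 6)
k(E, T) = 4 (k(E, T) = -1*(-4) = 4)
c(P, o) = 8 + (2 + P)*(3 + o) (c(P, o) = 8 + (P + 2)*(o + 3) = 8 + (2 + P)*(3 + o))
g = -1 (g = 4 - 5 = -1)
L(h, Z) = -1
18 - L(c(5, 0), 21) = 18 - 1*(-1) = 18 + 1 = 19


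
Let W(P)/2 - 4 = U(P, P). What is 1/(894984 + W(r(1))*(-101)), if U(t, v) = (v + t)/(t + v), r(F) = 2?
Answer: 1/893974 ≈ 1.1186e-6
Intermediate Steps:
U(t, v) = 1 (U(t, v) = (t + v)/(t + v) = 1)
W(P) = 10 (W(P) = 8 + 2*1 = 8 + 2 = 10)
1/(894984 + W(r(1))*(-101)) = 1/(894984 + 10*(-101)) = 1/(894984 - 1010) = 1/893974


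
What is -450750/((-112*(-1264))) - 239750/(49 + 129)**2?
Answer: -6027811375/560680064 ≈ -10.751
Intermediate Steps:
-450750/((-112*(-1264))) - 239750/(49 + 129)**2 = -450750/141568 - 239750/(178**2) = -450750*1/141568 - 239750/31684 = -225375/70784 - 239750*1/31684 = -225375/70784 - 119875/15842 = -6027811375/560680064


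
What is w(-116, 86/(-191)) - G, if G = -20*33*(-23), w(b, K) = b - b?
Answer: -15180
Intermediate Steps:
w(b, K) = 0
G = 15180 (G = -660*(-23) = 15180)
w(-116, 86/(-191)) - G = 0 - 1*15180 = 0 - 15180 = -15180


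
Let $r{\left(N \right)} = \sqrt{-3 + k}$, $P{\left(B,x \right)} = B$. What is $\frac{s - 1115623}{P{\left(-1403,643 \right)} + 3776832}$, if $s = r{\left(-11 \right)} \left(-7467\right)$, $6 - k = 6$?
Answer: $- \frac{1115623}{3775429} - \frac{7467 i \sqrt{3}}{3775429} \approx -0.2955 - 0.0034256 i$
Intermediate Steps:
$k = 0$ ($k = 6 - 6 = 0$)
$r{\left(N \right)} = i \sqrt{3}$ ($r{\left(N \right)} = \sqrt{-3 + 0} = \sqrt{-3} = i \sqrt{3}$)
$s = - 7467 i \sqrt{3}$ ($s = i \sqrt{3} \left(-7467\right) = - 7467 i \sqrt{3} \approx - 12933.0 i$)
$\frac{s - 1115623}{P{\left(-1403,643 \right)} + 3776832} = \frac{- 7467 i \sqrt{3} - 1115623}{-1403 + 3776832} = \frac{-1115623 - 7467 i \sqrt{3}}{3775429} = \left(-1115623 - 7467 i \sqrt{3}\right) \frac{1}{3775429} = - \frac{1115623}{3775429} - \frac{7467 i \sqrt{3}}{3775429}$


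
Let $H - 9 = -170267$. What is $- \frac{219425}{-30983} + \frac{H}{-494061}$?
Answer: $\frac{113684438539}{15307491963} \approx 7.4267$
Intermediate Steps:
$H = -170258$ ($H = 9 - 170267 = -170258$)
$- \frac{219425}{-30983} + \frac{H}{-494061} = - \frac{219425}{-30983} - \frac{170258}{-494061} = \left(-219425\right) \left(- \frac{1}{30983}\right) - - \frac{170258}{494061} = \frac{219425}{30983} + \frac{170258}{494061} = \frac{113684438539}{15307491963}$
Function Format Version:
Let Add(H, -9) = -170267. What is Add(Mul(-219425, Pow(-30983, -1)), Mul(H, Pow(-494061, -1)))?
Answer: Rational(113684438539, 15307491963) ≈ 7.4267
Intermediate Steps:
H = -170258 (H = Add(9, -170267) = -170258)
Add(Mul(-219425, Pow(-30983, -1)), Mul(H, Pow(-494061, -1))) = Add(Mul(-219425, Pow(-30983, -1)), Mul(-170258, Pow(-494061, -1))) = Add(Mul(-219425, Rational(-1, 30983)), Mul(-170258, Rational(-1, 494061))) = Add(Rational(219425, 30983), Rational(170258, 494061)) = Rational(113684438539, 15307491963)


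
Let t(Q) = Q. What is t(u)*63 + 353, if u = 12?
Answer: 1109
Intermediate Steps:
t(u)*63 + 353 = 12*63 + 353 = 756 + 353 = 1109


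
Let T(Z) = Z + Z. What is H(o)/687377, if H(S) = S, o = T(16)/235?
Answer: 32/161533595 ≈ 1.9810e-7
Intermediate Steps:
T(Z) = 2*Z
o = 32/235 (o = (2*16)/235 = 32*(1/235) = 32/235 ≈ 0.13617)
H(o)/687377 = (32/235)/687377 = (32/235)*(1/687377) = 32/161533595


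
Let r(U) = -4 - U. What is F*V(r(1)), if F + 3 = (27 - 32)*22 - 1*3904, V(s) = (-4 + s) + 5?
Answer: 16068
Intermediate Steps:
V(s) = 1 + s
F = -4017 (F = -3 + ((27 - 32)*22 - 1*3904) = -3 + (-5*22 - 3904) = -3 + (-110 - 3904) = -3 - 4014 = -4017)
F*V(r(1)) = -4017*(1 + (-4 - 1*1)) = -4017*(1 + (-4 - 1)) = -4017*(1 - 5) = -4017*(-4) = 16068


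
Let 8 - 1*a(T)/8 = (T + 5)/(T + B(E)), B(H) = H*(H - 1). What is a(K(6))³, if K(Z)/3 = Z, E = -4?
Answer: 1420034624/6859 ≈ 2.0703e+5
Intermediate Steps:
B(H) = H*(-1 + H)
K(Z) = 3*Z
a(T) = 64 - 8*(5 + T)/(20 + T) (a(T) = 64 - 8*(T + 5)/(T - 4*(-1 - 4)) = 64 - 8*(5 + T)/(T - 4*(-5)) = 64 - 8*(5 + T)/(T + 20) = 64 - 8*(5 + T)/(20 + T))
a(K(6))³ = (8*(155 + 7*(3*6))/(20 + 3*6))³ = (8*(155 + 7*18)/(20 + 18))³ = (8*(155 + 126)/38)³ = (8*(1/38)*281)³ = (1124/19)³ = 1420034624/6859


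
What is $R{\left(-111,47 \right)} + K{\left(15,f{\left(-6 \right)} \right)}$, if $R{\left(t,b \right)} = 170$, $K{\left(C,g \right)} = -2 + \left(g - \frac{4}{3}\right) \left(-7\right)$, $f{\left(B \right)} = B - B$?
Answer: $\frac{532}{3} \approx 177.33$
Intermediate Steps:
$f{\left(B \right)} = 0$
$K{\left(C,g \right)} = \frac{22}{3} - 7 g$ ($K{\left(C,g \right)} = -2 + \left(g - \frac{4}{3}\right) \left(-7\right) = -2 + \left(- \frac{4}{3} + g\right) \left(-7\right) = -2 - \left(- \frac{28}{3} + 7 g\right) = \frac{22}{3} - 7 g$)
$R{\left(-111,47 \right)} + K{\left(15,f{\left(-6 \right)} \right)} = 170 + \left(\frac{22}{3} - 0\right) = 170 + \left(\frac{22}{3} + 0\right) = 170 + \frac{22}{3} = \frac{532}{3}$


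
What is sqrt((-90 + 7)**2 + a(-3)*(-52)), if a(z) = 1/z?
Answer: sqrt(62157)/3 ≈ 83.104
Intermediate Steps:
sqrt((-90 + 7)**2 + a(-3)*(-52)) = sqrt((-90 + 7)**2 - 52/(-3)) = sqrt((-83)**2 - 1/3*(-52)) = sqrt(6889 + 52/3) = sqrt(20719/3) = sqrt(62157)/3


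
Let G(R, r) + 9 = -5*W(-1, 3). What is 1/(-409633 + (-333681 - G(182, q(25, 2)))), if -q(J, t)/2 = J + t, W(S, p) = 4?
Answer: -1/743285 ≈ -1.3454e-6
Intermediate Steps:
q(J, t) = -2*J - 2*t (q(J, t) = -2*(J + t) = -2*J - 2*t)
G(R, r) = -29 (G(R, r) = -9 - 5*4 = -9 - 20 = -29)
1/(-409633 + (-333681 - G(182, q(25, 2)))) = 1/(-409633 + (-333681 - 1*(-29))) = 1/(-409633 + (-333681 + 29)) = 1/(-409633 - 333652) = 1/(-743285) = -1/743285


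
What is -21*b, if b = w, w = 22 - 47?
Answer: 525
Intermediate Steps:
w = -25
b = -25
-21*b = -21*(-25) = 525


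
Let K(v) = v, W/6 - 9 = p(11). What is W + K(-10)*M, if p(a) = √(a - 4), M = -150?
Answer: 1554 + 6*√7 ≈ 1569.9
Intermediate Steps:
p(a) = √(-4 + a)
W = 54 + 6*√7 (W = 54 + 6*√(-4 + 11) = 54 + 6*√7 ≈ 69.875)
W + K(-10)*M = (54 + 6*√7) - 10*(-150) = (54 + 6*√7) + 1500 = 1554 + 6*√7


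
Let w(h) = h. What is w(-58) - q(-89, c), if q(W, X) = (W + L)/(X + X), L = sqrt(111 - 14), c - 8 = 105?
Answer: -13019/226 - sqrt(97)/226 ≈ -57.650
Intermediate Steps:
c = 113 (c = 8 + 105 = 113)
L = sqrt(97) ≈ 9.8489
q(W, X) = (W + sqrt(97))/(2*X) (q(W, X) = (W + sqrt(97))/(X + X) = (W + sqrt(97))/((2*X)) = (W + sqrt(97))*(1/(2*X)) = (W + sqrt(97))/(2*X))
w(-58) - q(-89, c) = -58 - (-89 + sqrt(97))/(2*113) = -58 - (-89/226 + sqrt(97)/226) = -58 + (89/226 - sqrt(97)/226) = -13019/226 - sqrt(97)/226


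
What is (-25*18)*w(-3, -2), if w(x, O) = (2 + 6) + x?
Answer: -2250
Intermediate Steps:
w(x, O) = 8 + x
(-25*18)*w(-3, -2) = (-25*18)*(8 - 3) = -450*5 = -2250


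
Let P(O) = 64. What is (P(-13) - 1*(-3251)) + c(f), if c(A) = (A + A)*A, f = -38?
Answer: 6203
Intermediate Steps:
c(A) = 2*A**2 (c(A) = (2*A)*A = 2*A**2)
(P(-13) - 1*(-3251)) + c(f) = (64 - 1*(-3251)) + 2*(-38)**2 = (64 + 3251) + 2*1444 = 3315 + 2888 = 6203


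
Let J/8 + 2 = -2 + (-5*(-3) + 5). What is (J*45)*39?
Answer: 224640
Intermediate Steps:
J = 128 (J = -16 + 8*(-2 + (-5*(-3) + 5)) = -16 + 8*(-2 + (15 + 5)) = -16 + 8*(-2 + 20) = -16 + 8*18 = -16 + 144 = 128)
(J*45)*39 = (128*45)*39 = 5760*39 = 224640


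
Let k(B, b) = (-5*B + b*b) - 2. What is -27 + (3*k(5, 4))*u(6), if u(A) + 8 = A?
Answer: 39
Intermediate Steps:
k(B, b) = -2 + b² - 5*B (k(B, b) = (-5*B + b²) - 2 = (b² - 5*B) - 2 = -2 + b² - 5*B)
u(A) = -8 + A
-27 + (3*k(5, 4))*u(6) = -27 + (3*(-2 + 4² - 5*5))*(-8 + 6) = -27 + (3*(-2 + 16 - 25))*(-2) = -27 + (3*(-11))*(-2) = -27 - 33*(-2) = -27 + 66 = 39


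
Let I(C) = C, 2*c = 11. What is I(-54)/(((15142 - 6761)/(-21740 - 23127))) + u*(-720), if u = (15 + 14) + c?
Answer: -205761222/8381 ≈ -24551.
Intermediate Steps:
c = 11/2 (c = (½)*11 = 11/2 ≈ 5.5000)
u = 69/2 (u = (15 + 14) + 11/2 = 29 + 11/2 = 69/2 ≈ 34.500)
I(-54)/(((15142 - 6761)/(-21740 - 23127))) + u*(-720) = -54*(-21740 - 23127)/(15142 - 6761) + (69/2)*(-720) = -54/(8381/(-44867)) - 24840 = -54/(8381*(-1/44867)) - 24840 = -54/(-8381/44867) - 24840 = -54*(-44867/8381) - 24840 = 2422818/8381 - 24840 = -205761222/8381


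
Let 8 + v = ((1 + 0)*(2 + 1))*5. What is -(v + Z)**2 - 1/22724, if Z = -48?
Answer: -38199045/22724 ≈ -1681.0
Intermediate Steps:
v = 7 (v = -8 + ((1 + 0)*(2 + 1))*5 = -8 + (1*3)*5 = -8 + 3*5 = -8 + 15 = 7)
-(v + Z)**2 - 1/22724 = -(7 - 48)**2 - 1/22724 = -1*(-41)**2 - 1*1/22724 = -1*1681 - 1/22724 = -1681 - 1/22724 = -38199045/22724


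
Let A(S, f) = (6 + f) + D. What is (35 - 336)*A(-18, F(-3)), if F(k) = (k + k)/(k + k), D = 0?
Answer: -2107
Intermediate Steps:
F(k) = 1 (F(k) = (2*k)/((2*k)) = (2*k)*(1/(2*k)) = 1)
A(S, f) = 6 + f (A(S, f) = (6 + f) + 0 = 6 + f)
(35 - 336)*A(-18, F(-3)) = (35 - 336)*(6 + 1) = -301*7 = -2107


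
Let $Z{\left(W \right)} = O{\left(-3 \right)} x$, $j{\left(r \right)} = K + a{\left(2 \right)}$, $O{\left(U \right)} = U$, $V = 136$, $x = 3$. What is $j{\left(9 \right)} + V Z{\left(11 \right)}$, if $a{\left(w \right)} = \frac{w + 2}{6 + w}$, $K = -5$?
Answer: $- \frac{2457}{2} \approx -1228.5$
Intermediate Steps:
$a{\left(w \right)} = \frac{2 + w}{6 + w}$
$j{\left(r \right)} = - \frac{9}{2}$ ($j{\left(r \right)} = -5 + \frac{2 + 2}{6 + 2} = -5 + \frac{1}{8} \cdot 4 = -5 + \frac{1}{2} = - \frac{9}{2}$)
$Z{\left(W \right)} = -9$ ($Z{\left(W \right)} = \left(-3\right) 3 = -9$)
$j{\left(9 \right)} + V Z{\left(11 \right)} = - \frac{9}{2} + 136 \left(-9\right) = - \frac{9}{2} - 1224 = - \frac{2457}{2}$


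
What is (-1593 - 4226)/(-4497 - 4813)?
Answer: 5819/9310 ≈ 0.62503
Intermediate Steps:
(-1593 - 4226)/(-4497 - 4813) = -5819/(-9310) = -5819*(-1/9310) = 5819/9310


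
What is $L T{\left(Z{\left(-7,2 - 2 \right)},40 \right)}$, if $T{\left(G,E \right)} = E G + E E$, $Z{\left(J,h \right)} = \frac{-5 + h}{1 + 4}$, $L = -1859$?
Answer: $-2900040$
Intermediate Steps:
$Z{\left(J,h \right)} = -1 + \frac{h}{5}$ ($Z{\left(J,h \right)} = \frac{-5 + h}{5} = \left(-5 + h\right) \frac{1}{5} = -1 + \frac{h}{5}$)
$T{\left(G,E \right)} = E^{2} + E G$ ($T{\left(G,E \right)} = E G + E^{2} = E^{2} + E G$)
$L T{\left(Z{\left(-7,2 - 2 \right)},40 \right)} = - 1859 \cdot 40 \left(40 - \left(1 - \frac{2 - 2}{5}\right)\right) = - 1859 \cdot 40 \left(40 + \left(-1 + \frac{1}{5} \cdot 0\right)\right) = - 1859 \cdot 40 \left(40 + \left(-1 + 0\right)\right) = - 1859 \cdot 40 \left(40 - 1\right) = - 1859 \cdot 40 \cdot 39 = \left(-1859\right) 1560 = -2900040$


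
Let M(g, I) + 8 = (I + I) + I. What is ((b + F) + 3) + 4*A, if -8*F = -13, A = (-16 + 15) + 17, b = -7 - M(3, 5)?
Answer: 437/8 ≈ 54.625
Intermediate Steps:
M(g, I) = -8 + 3*I (M(g, I) = -8 + ((I + I) + I) = -8 + (2*I + I) = -8 + 3*I)
b = -14 (b = -7 - (-8 + 3*5) = -7 - (-8 + 15) = -7 - 1*7 = -7 - 7 = -14)
A = 16 (A = -1 + 17 = 16)
F = 13/8 (F = -⅛*(-13) = 13/8 ≈ 1.6250)
((b + F) + 3) + 4*A = ((-14 + 13/8) + 3) + 4*16 = (-99/8 + 3) + 64 = -75/8 + 64 = 437/8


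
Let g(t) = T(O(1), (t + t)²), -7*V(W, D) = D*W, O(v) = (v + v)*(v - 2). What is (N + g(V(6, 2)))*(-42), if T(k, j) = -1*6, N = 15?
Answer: -378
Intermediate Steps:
O(v) = 2*v*(-2 + v) (O(v) = (2*v)*(-2 + v) = 2*v*(-2 + v))
T(k, j) = -6
V(W, D) = -D*W/7
g(t) = -6
(N + g(V(6, 2)))*(-42) = (15 - 6)*(-42) = 9*(-42) = -378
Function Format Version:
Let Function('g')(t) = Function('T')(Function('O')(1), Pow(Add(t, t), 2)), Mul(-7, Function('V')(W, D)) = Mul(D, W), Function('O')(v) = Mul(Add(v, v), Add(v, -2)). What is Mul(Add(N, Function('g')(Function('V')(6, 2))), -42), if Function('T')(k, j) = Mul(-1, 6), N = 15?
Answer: -378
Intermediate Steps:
Function('O')(v) = Mul(2, v, Add(-2, v)) (Function('O')(v) = Mul(Mul(2, v), Add(-2, v)) = Mul(2, v, Add(-2, v)))
Function('T')(k, j) = -6
Function('V')(W, D) = Mul(Rational(-1, 7), D, W) (Function('V')(W, D) = Mul(Rational(-1, 7), Mul(D, W)) = Mul(Rational(-1, 7), D, W))
Function('g')(t) = -6
Mul(Add(N, Function('g')(Function('V')(6, 2))), -42) = Mul(Add(15, -6), -42) = Mul(9, -42) = -378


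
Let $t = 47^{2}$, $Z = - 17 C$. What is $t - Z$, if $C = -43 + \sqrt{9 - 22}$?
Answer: $1478 + 17 i \sqrt{13} \approx 1478.0 + 61.294 i$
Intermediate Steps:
$C = -43 + i \sqrt{13}$ ($C = -43 + \sqrt{-13} = -43 + i \sqrt{13} \approx -43.0 + 3.6056 i$)
$Z = 731 - 17 i \sqrt{13}$ ($Z = - 17 \left(-43 + i \sqrt{13}\right) = 731 - 17 i \sqrt{13} \approx 731.0 - 61.294 i$)
$t = 2209$
$t - Z = 2209 - \left(731 - 17 i \sqrt{13}\right) = 1478 + 17 i \sqrt{13}$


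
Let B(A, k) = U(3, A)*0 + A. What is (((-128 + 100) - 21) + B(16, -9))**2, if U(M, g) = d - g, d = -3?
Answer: 1089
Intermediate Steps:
U(M, g) = -3 - g
B(A, k) = A (B(A, k) = (-3 - A)*0 + A = 0 + A = A)
(((-128 + 100) - 21) + B(16, -9))**2 = (((-128 + 100) - 21) + 16)**2 = ((-28 - 21) + 16)**2 = (-49 + 16)**2 = (-33)**2 = 1089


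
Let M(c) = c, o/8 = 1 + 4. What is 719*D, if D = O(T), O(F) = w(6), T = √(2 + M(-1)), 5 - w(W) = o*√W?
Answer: 3595 - 28760*√6 ≈ -66852.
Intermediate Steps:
o = 40 (o = 8*(1 + 4) = 8*5 = 40)
w(W) = 5 - 40*√W
T = 1 (T = √(2 - 1) = √1 = 1)
O(F) = 5 - 40*√6
D = 5 - 40*√6 ≈ -92.980
719*D = 719*(5 - 40*√6) = 3595 - 28760*√6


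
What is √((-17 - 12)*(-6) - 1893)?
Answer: 3*I*√191 ≈ 41.461*I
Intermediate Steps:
√((-17 - 12)*(-6) - 1893) = √(-29*(-6) - 1893) = √(174 - 1893) = √(-1719) = 3*I*√191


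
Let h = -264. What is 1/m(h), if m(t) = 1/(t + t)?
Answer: -528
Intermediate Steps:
m(t) = 1/(2*t)
1/m(h) = 1/((½)/(-264)) = 1/((½)*(-1/264)) = 1/(-1/528) = -528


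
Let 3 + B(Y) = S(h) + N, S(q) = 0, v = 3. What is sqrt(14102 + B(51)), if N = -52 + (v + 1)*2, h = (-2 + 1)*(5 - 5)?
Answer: sqrt(14055) ≈ 118.55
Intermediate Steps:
h = 0 (h = -1*0 = 0)
N = -44 (N = -52 + (3 + 1)*2 = -52 + 4*2 = -52 + 8 = -44)
B(Y) = -47 (B(Y) = -3 + (0 - 44) = -3 - 44 = -47)
sqrt(14102 + B(51)) = sqrt(14102 - 47) = sqrt(14055)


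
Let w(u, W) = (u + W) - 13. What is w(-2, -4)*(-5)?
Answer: 95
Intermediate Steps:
w(u, W) = -13 + W + u (w(u, W) = (W + u) - 13 = -13 + W + u)
w(-2, -4)*(-5) = (-13 - 4 - 2)*(-5) = -19*(-5) = 95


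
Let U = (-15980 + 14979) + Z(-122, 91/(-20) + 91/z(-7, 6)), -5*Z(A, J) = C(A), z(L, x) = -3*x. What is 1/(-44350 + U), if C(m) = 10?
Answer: -1/45353 ≈ -2.2049e-5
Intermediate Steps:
Z(A, J) = -2 (Z(A, J) = -⅕*10 = -2)
U = -1003 (U = (-15980 + 14979) - 2 = -1001 - 2 = -1003)
1/(-44350 + U) = 1/(-44350 - 1003) = 1/(-45353) = -1/45353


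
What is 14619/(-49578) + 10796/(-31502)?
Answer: -165961971/260301026 ≈ -0.63758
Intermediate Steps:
14619/(-49578) + 10796/(-31502) = 14619*(-1/49578) + 10796*(-1/31502) = -4873/16526 - 5398/15751 = -165961971/260301026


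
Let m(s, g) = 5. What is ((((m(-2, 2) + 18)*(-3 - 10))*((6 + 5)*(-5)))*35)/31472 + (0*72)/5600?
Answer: 82225/4496 ≈ 18.288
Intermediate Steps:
((((m(-2, 2) + 18)*(-3 - 10))*((6 + 5)*(-5)))*35)/31472 + (0*72)/5600 = ((((5 + 18)*(-3 - 10))*((6 + 5)*(-5)))*35)/31472 + (0*72)/5600 = (((23*(-13))*(11*(-5)))*35)*(1/31472) + 0*(1/5600) = (-299*(-55)*35)*(1/31472) + 0 = (16445*35)*(1/31472) + 0 = 575575*(1/31472) + 0 = 82225/4496 + 0 = 82225/4496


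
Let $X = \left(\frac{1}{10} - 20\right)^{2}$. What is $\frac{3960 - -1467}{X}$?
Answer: $\frac{542700}{39601} \approx 13.704$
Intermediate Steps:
$X = \frac{39601}{100}$ ($X = \left(\frac{1}{10} - 20\right)^{2} = \left(- \frac{199}{10}\right)^{2} = \frac{39601}{100} \approx 396.01$)
$\frac{3960 - -1467}{X} = \frac{3960 - -1467}{\frac{39601}{100}} = \left(3960 + 1467\right) \frac{100}{39601} = 5427 \cdot \frac{100}{39601} = \frac{542700}{39601}$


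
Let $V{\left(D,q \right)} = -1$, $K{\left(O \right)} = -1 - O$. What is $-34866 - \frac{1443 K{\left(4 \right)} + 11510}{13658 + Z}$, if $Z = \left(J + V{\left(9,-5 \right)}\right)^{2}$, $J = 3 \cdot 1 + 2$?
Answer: $- \frac{476761979}{13674} \approx -34866.0$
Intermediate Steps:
$J = 5$ ($J = 3 + 2 = 5$)
$Z = 16$ ($Z = \left(5 - 1\right)^{2} = 4^{2} = 16$)
$-34866 - \frac{1443 K{\left(4 \right)} + 11510}{13658 + Z} = -34866 - \frac{1443 \left(-1 - 4\right) + 11510}{13658 + 16} = -34866 - \frac{1443 \left(-1 - 4\right) + 11510}{13674} = -34866 - \left(1443 \left(-5\right) + 11510\right) \frac{1}{13674} = -34866 - \left(-7215 + 11510\right) \frac{1}{13674} = -34866 - 4295 \cdot \frac{1}{13674} = -34866 - \frac{4295}{13674} = - \frac{476761979}{13674}$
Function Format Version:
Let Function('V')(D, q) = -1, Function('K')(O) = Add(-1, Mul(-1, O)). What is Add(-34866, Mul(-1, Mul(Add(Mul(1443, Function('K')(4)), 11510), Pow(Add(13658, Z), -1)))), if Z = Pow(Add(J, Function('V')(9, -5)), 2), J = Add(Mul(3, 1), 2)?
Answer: Rational(-476761979, 13674) ≈ -34866.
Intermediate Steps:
J = 5 (J = Add(3, 2) = 5)
Z = 16 (Z = Pow(Add(5, -1), 2) = Pow(4, 2) = 16)
Add(-34866, Mul(-1, Mul(Add(Mul(1443, Function('K')(4)), 11510), Pow(Add(13658, Z), -1)))) = Add(-34866, Mul(-1, Mul(Add(Mul(1443, Add(-1, Mul(-1, 4))), 11510), Pow(Add(13658, 16), -1)))) = Add(-34866, Mul(-1, Mul(Add(Mul(1443, Add(-1, -4)), 11510), Pow(13674, -1)))) = Add(-34866, Mul(-1, Mul(Add(Mul(1443, -5), 11510), Rational(1, 13674)))) = Add(-34866, Mul(-1, Mul(Add(-7215, 11510), Rational(1, 13674)))) = Add(-34866, Mul(-1, Mul(4295, Rational(1, 13674)))) = Add(-34866, Mul(-1, Rational(4295, 13674))) = Add(-34866, Rational(-4295, 13674)) = Rational(-476761979, 13674)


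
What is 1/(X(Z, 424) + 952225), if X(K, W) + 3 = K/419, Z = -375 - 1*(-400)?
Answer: 419/398981043 ≈ 1.0502e-6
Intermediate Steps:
Z = 25 (Z = -375 + 400 = 25)
X(K, W) = -3 + K/419
1/(X(Z, 424) + 952225) = 1/((-3 + (1/419)*25) + 952225) = 1/((-3 + 25/419) + 952225) = 1/(-1232/419 + 952225) = 1/(398981043/419) = 419/398981043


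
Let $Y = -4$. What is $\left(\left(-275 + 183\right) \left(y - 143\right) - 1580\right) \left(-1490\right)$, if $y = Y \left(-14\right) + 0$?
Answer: $-9571760$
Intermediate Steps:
$y = 56$ ($y = \left(-4\right) \left(-14\right) + 0 = 56 + 0 = 56$)
$\left(\left(-275 + 183\right) \left(y - 143\right) - 1580\right) \left(-1490\right) = \left(\left(-275 + 183\right) \left(56 - 143\right) - 1580\right) \left(-1490\right) = \left(\left(-92\right) \left(-87\right) - 1580\right) \left(-1490\right) = \left(8004 - 1580\right) \left(-1490\right) = 6424 \left(-1490\right) = -9571760$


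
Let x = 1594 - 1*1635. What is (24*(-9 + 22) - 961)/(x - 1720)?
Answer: 649/1761 ≈ 0.36854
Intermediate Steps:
x = -41 (x = 1594 - 1635 = -41)
(24*(-9 + 22) - 961)/(x - 1720) = (24*(-9 + 22) - 961)/(-41 - 1720) = (24*13 - 961)/(-1761) = (312 - 961)*(-1/1761) = -649*(-1/1761) = 649/1761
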